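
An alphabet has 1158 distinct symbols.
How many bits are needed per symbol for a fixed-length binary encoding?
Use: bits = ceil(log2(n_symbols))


log2(1158) = 10.1774
Bracket: 2^10 = 1024 < 1158 <= 2^11 = 2048
So ceil(log2(1158)) = 11

bits = ceil(log2(1158)) = ceil(10.1774) = 11 bits


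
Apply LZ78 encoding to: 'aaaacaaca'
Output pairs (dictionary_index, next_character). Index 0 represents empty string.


LZ78 encoding steps:
Dictionary: {0: ''}
Step 1: w='' (idx 0), next='a' -> output (0, 'a'), add 'a' as idx 1
Step 2: w='a' (idx 1), next='a' -> output (1, 'a'), add 'aa' as idx 2
Step 3: w='a' (idx 1), next='c' -> output (1, 'c'), add 'ac' as idx 3
Step 4: w='aa' (idx 2), next='c' -> output (2, 'c'), add 'aac' as idx 4
Step 5: w='a' (idx 1), end of input -> output (1, '')


Encoded: [(0, 'a'), (1, 'a'), (1, 'c'), (2, 'c'), (1, '')]


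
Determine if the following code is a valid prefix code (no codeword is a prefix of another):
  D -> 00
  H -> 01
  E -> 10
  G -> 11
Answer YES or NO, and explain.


Checking each pair (does one codeword prefix another?):
  D='00' vs H='01': no prefix
  D='00' vs E='10': no prefix
  D='00' vs G='11': no prefix
  H='01' vs D='00': no prefix
  H='01' vs E='10': no prefix
  H='01' vs G='11': no prefix
  E='10' vs D='00': no prefix
  E='10' vs H='01': no prefix
  E='10' vs G='11': no prefix
  G='11' vs D='00': no prefix
  G='11' vs H='01': no prefix
  G='11' vs E='10': no prefix
No violation found over all pairs.

YES -- this is a valid prefix code. No codeword is a prefix of any other codeword.


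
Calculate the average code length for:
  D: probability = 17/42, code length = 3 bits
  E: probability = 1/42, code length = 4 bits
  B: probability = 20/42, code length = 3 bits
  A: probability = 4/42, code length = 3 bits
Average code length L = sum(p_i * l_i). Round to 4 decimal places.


Weighted contributions p_i * l_i:
  D: (17/42) * 3 = 51/42
  E: (1/42) * 4 = 4/42
  B: (20/42) * 3 = 60/42
  A: (4/42) * 3 = 12/42
Sum = (51 + 4 + 60 + 12)/42 = 127/42

L = 127/42 = 3.0238 bits/symbol


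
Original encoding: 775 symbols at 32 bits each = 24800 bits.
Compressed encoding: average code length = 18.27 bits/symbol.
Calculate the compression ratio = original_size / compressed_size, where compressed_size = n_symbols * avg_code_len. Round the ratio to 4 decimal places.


original_size = n_symbols * orig_bits = 775 * 32 = 24800 bits
compressed_size = n_symbols * avg_code_len = 775 * 18.27 = 14159.25 bits
ratio = original_size / compressed_size = 24800 / 14159.25 = 1.7515

Compression ratio = 1.7515


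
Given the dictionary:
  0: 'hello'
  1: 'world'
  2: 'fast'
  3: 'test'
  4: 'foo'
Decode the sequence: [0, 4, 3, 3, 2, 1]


Look up each index in the dictionary:
  0 -> 'hello'
  4 -> 'foo'
  3 -> 'test'
  3 -> 'test'
  2 -> 'fast'
  1 -> 'world'

Decoded: "hello foo test test fast world"


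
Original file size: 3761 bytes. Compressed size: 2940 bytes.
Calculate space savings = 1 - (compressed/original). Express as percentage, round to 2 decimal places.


ratio = compressed/original = 2940/3761 = 0.781707
savings = 1 - ratio = 1 - 0.781707 = 0.218293
as a percentage: 0.218293 * 100 = 21.83%

Space savings = 1 - 2940/3761 = 21.83%


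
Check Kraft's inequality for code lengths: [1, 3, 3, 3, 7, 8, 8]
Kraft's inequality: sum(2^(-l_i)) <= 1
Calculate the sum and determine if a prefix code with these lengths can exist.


Sum = 2^(-1) + 2^(-3) + 2^(-3) + 2^(-3) + 2^(-7) + 2^(-8) + 2^(-8)
    = 0.5 + 0.125 + 0.125 + 0.125 + 0.0078125 + 0.00390625 + 0.00390625
    = 228/256 = 0.890625
Since 0.890625 <= 1, Kraft's inequality IS satisfied.
A prefix code with these lengths CAN exist.

Kraft sum = 0.890625. Satisfied.


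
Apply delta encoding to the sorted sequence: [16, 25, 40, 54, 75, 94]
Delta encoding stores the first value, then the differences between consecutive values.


First value: 16
Deltas:
  25 - 16 = 9
  40 - 25 = 15
  54 - 40 = 14
  75 - 54 = 21
  94 - 75 = 19


Delta encoded: [16, 9, 15, 14, 21, 19]


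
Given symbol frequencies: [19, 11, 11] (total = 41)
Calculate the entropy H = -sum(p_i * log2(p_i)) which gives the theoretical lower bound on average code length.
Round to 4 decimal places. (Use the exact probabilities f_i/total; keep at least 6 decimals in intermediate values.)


Per-symbol terms -p_i * log2(p_i) with p_i = f_i/41:
  p = 19/41 = 0.463415: log2(p) = -1.109624, -p*log2(p) = 0.514216
  p = 11/41 = 0.268293: log2(p) = -1.898120, -p*log2(p) = 0.509252
  p = 11/41 = 0.268293: log2(p) = -1.898120, -p*log2(p) = 0.509252
H = 0.514216 + 0.509252 + 0.509252 = 1.532720

H = 1.5327 bits/symbol


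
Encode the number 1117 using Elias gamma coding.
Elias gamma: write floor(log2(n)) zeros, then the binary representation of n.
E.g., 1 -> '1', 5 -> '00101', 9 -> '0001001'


num_bits = floor(log2(1117)) + 1 = 11
leading_zeros = num_bits - 1 = 10
binary(1117) = 10001011101

Elias gamma(1117) = '0000000000' + '10001011101' = 000000000010001011101 (21 bits)


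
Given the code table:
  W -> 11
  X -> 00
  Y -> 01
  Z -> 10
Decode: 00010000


Decoding:
00 -> X
01 -> Y
00 -> X
00 -> X


Result: XYXX


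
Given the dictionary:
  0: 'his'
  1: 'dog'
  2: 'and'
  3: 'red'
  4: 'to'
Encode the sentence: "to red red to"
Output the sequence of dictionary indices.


Look up each word in the dictionary:
  'to' -> 4
  'red' -> 3
  'red' -> 3
  'to' -> 4

Encoded: [4, 3, 3, 4]


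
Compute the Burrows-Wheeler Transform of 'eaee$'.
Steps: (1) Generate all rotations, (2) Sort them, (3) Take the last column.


Rotations (sorted):
  0: $eaee -> last char: e
  1: aee$e -> last char: e
  2: e$eae -> last char: e
  3: eaee$ -> last char: $
  4: ee$ea -> last char: a


BWT = eee$a


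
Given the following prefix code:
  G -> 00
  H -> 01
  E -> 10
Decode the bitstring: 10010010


Decoding step by step:
Bits 10 -> E
Bits 01 -> H
Bits 00 -> G
Bits 10 -> E


Decoded message: EHGE


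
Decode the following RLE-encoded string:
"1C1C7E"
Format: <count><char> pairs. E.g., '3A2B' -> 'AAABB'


Expanding each <count><char> pair:
  1C -> 'C'
  1C -> 'C'
  7E -> 'EEEEEEE'

Decoded = CCEEEEEEE


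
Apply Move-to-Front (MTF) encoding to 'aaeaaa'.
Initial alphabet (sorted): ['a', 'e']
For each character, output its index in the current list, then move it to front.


MTF encoding:
'a': index 0 in ['a', 'e'] -> ['a', 'e']
'a': index 0 in ['a', 'e'] -> ['a', 'e']
'e': index 1 in ['a', 'e'] -> ['e', 'a']
'a': index 1 in ['e', 'a'] -> ['a', 'e']
'a': index 0 in ['a', 'e'] -> ['a', 'e']
'a': index 0 in ['a', 'e'] -> ['a', 'e']


Output: [0, 0, 1, 1, 0, 0]


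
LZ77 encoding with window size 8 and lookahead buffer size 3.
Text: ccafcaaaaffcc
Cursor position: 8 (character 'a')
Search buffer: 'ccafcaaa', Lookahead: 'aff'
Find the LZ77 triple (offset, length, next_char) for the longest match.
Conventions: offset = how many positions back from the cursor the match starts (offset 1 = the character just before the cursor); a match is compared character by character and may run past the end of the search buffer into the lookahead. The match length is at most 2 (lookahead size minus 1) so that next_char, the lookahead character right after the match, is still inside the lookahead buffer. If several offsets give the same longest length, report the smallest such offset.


Try each offset into the search buffer:
  offset=1 (pos 7, char 'a'): match length 1
  offset=2 (pos 6, char 'a'): match length 1
  offset=3 (pos 5, char 'a'): match length 1
  offset=4 (pos 4, char 'c'): match length 0
  offset=5 (pos 3, char 'f'): match length 0
  offset=6 (pos 2, char 'a'): match length 2
  offset=7 (pos 1, char 'c'): match length 0
  offset=8 (pos 0, char 'c'): match length 0
Longest match has length 2 at offset 6.
next_char = character at position 8 + 2 = 10 -> 'f'

Best match: offset=6, length=2 (matching 'af' starting at position 2)
LZ77 triple: (6, 2, 'f')


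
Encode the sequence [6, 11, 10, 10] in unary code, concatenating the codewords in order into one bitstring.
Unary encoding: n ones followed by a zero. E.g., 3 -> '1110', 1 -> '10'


Encode each number as n ones followed by a terminating 0:
  6 -> 1111110 (7 bits)
  11 -> 111111111110 (12 bits)
  10 -> 11111111110 (11 bits)
  10 -> 11111111110 (11 bits)
Total length = 7 + 12 + 11 + 11 = 41 bits.

Unary([6, 11, 10, 10]) = 11111101111111111101111111111011111111110 (41 bits)


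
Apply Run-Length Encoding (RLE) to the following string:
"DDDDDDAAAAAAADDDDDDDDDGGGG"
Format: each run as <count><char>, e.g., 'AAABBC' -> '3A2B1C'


Scanning runs left to right:
  i=0: run of 'D' x 6 -> '6D'
  i=6: run of 'A' x 7 -> '7A'
  i=13: run of 'D' x 9 -> '9D'
  i=22: run of 'G' x 4 -> '4G'

RLE = 6D7A9D4G


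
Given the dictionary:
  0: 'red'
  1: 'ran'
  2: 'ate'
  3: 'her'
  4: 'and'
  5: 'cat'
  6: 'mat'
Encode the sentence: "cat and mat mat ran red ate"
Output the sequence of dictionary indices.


Look up each word in the dictionary:
  'cat' -> 5
  'and' -> 4
  'mat' -> 6
  'mat' -> 6
  'ran' -> 1
  'red' -> 0
  'ate' -> 2

Encoded: [5, 4, 6, 6, 1, 0, 2]


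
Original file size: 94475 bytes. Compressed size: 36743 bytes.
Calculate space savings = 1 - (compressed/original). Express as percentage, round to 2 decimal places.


ratio = compressed/original = 36743/94475 = 0.388918
savings = 1 - ratio = 1 - 0.388918 = 0.611082
as a percentage: 0.611082 * 100 = 61.11%

Space savings = 1 - 36743/94475 = 61.11%


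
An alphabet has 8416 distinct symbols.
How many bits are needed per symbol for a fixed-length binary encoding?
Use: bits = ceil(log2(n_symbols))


log2(8416) = 13.0389
Bracket: 2^13 = 8192 < 8416 <= 2^14 = 16384
So ceil(log2(8416)) = 14

bits = ceil(log2(8416)) = ceil(13.0389) = 14 bits


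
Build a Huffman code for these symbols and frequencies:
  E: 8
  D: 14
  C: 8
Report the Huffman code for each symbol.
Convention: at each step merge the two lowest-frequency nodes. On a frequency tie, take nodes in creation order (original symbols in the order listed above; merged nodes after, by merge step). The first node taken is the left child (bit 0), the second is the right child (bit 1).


Huffman tree construction:
Step 1: Merge E(8) + C(8) = 16
Step 2: Merge D(14) + (E+C)(16) = 30
Read each symbol's code off the tree from the root (left child = 0, right child = 1).

Codes:
  E: 10 (length 2)
  D: 0 (length 1)
  C: 11 (length 2)
Average code length: 46/30 = 1.5333 bits/symbol


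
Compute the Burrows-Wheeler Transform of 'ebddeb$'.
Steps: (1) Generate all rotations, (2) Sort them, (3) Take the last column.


Rotations (sorted):
  0: $ebddeb -> last char: b
  1: b$ebdde -> last char: e
  2: bddeb$e -> last char: e
  3: ddeb$eb -> last char: b
  4: deb$ebd -> last char: d
  5: eb$ebdd -> last char: d
  6: ebddeb$ -> last char: $


BWT = beebdd$


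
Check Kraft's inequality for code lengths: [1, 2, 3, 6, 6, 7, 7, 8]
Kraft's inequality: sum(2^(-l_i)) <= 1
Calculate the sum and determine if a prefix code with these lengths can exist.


Sum = 2^(-1) + 2^(-2) + 2^(-3) + 2^(-6) + 2^(-6) + 2^(-7) + 2^(-7) + 2^(-8)
    = 0.5 + 0.25 + 0.125 + 0.015625 + 0.015625 + 0.0078125 + 0.0078125 + 0.00390625
    = 237/256 = 0.92578125
Since 0.92578125 <= 1, Kraft's inequality IS satisfied.
A prefix code with these lengths CAN exist.

Kraft sum = 0.92578125. Satisfied.


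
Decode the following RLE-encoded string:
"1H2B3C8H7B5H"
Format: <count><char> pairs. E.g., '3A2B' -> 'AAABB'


Expanding each <count><char> pair:
  1H -> 'H'
  2B -> 'BB'
  3C -> 'CCC'
  8H -> 'HHHHHHHH'
  7B -> 'BBBBBBB'
  5H -> 'HHHHH'

Decoded = HBBCCCHHHHHHHHBBBBBBBHHHHH


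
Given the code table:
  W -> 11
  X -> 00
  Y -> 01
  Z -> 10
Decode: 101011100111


Decoding:
10 -> Z
10 -> Z
11 -> W
10 -> Z
01 -> Y
11 -> W


Result: ZZWZYW


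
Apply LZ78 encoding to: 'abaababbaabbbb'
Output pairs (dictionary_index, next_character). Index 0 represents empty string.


LZ78 encoding steps:
Dictionary: {0: ''}
Step 1: w='' (idx 0), next='a' -> output (0, 'a'), add 'a' as idx 1
Step 2: w='' (idx 0), next='b' -> output (0, 'b'), add 'b' as idx 2
Step 3: w='a' (idx 1), next='a' -> output (1, 'a'), add 'aa' as idx 3
Step 4: w='b' (idx 2), next='a' -> output (2, 'a'), add 'ba' as idx 4
Step 5: w='b' (idx 2), next='b' -> output (2, 'b'), add 'bb' as idx 5
Step 6: w='aa' (idx 3), next='b' -> output (3, 'b'), add 'aab' as idx 6
Step 7: w='bb' (idx 5), next='b' -> output (5, 'b'), add 'bbb' as idx 7


Encoded: [(0, 'a'), (0, 'b'), (1, 'a'), (2, 'a'), (2, 'b'), (3, 'b'), (5, 'b')]


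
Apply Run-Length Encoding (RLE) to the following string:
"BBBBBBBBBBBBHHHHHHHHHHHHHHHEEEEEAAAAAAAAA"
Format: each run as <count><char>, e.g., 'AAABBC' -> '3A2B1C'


Scanning runs left to right:
  i=0: run of 'B' x 12 -> '12B'
  i=12: run of 'H' x 15 -> '15H'
  i=27: run of 'E' x 5 -> '5E'
  i=32: run of 'A' x 9 -> '9A'

RLE = 12B15H5E9A


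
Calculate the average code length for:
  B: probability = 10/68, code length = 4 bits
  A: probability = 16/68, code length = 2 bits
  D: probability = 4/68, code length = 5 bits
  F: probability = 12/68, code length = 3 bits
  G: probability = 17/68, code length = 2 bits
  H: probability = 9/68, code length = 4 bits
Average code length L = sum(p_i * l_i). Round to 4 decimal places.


Weighted contributions p_i * l_i:
  B: (10/68) * 4 = 40/68
  A: (16/68) * 2 = 32/68
  D: (4/68) * 5 = 20/68
  F: (12/68) * 3 = 36/68
  G: (17/68) * 2 = 34/68
  H: (9/68) * 4 = 36/68
Sum = (40 + 32 + 20 + 36 + 34 + 36)/68 = 198/68

L = 198/68 = 2.9118 bits/symbol


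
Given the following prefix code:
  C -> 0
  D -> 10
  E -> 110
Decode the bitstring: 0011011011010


Decoding step by step:
Bits 0 -> C
Bits 0 -> C
Bits 110 -> E
Bits 110 -> E
Bits 110 -> E
Bits 10 -> D


Decoded message: CCEEED


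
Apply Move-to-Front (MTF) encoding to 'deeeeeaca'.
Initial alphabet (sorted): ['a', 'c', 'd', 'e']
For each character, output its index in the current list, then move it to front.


MTF encoding:
'd': index 2 in ['a', 'c', 'd', 'e'] -> ['d', 'a', 'c', 'e']
'e': index 3 in ['d', 'a', 'c', 'e'] -> ['e', 'd', 'a', 'c']
'e': index 0 in ['e', 'd', 'a', 'c'] -> ['e', 'd', 'a', 'c']
'e': index 0 in ['e', 'd', 'a', 'c'] -> ['e', 'd', 'a', 'c']
'e': index 0 in ['e', 'd', 'a', 'c'] -> ['e', 'd', 'a', 'c']
'e': index 0 in ['e', 'd', 'a', 'c'] -> ['e', 'd', 'a', 'c']
'a': index 2 in ['e', 'd', 'a', 'c'] -> ['a', 'e', 'd', 'c']
'c': index 3 in ['a', 'e', 'd', 'c'] -> ['c', 'a', 'e', 'd']
'a': index 1 in ['c', 'a', 'e', 'd'] -> ['a', 'c', 'e', 'd']


Output: [2, 3, 0, 0, 0, 0, 2, 3, 1]


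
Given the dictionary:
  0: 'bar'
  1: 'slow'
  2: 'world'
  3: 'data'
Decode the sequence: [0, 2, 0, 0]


Look up each index in the dictionary:
  0 -> 'bar'
  2 -> 'world'
  0 -> 'bar'
  0 -> 'bar'

Decoded: "bar world bar bar"


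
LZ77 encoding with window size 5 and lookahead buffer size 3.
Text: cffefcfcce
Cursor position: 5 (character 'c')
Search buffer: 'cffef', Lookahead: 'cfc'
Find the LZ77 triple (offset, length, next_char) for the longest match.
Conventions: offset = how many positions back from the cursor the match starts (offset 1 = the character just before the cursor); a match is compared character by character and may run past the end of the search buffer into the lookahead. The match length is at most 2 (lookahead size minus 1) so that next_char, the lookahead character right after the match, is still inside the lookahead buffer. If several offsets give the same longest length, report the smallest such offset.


Try each offset into the search buffer:
  offset=1 (pos 4, char 'f'): match length 0
  offset=2 (pos 3, char 'e'): match length 0
  offset=3 (pos 2, char 'f'): match length 0
  offset=4 (pos 1, char 'f'): match length 0
  offset=5 (pos 0, char 'c'): match length 2
Longest match has length 2 at offset 5.
next_char = character at position 5 + 2 = 7 -> 'c'

Best match: offset=5, length=2 (matching 'cf' starting at position 0)
LZ77 triple: (5, 2, 'c')


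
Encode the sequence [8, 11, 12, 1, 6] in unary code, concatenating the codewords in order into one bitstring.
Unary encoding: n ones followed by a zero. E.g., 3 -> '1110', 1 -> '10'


Encode each number as n ones followed by a terminating 0:
  8 -> 111111110 (9 bits)
  11 -> 111111111110 (12 bits)
  12 -> 1111111111110 (13 bits)
  1 -> 10 (2 bits)
  6 -> 1111110 (7 bits)
Total length = 9 + 12 + 13 + 2 + 7 = 43 bits.

Unary([8, 11, 12, 1, 6]) = 1111111101111111111101111111111110101111110 (43 bits)


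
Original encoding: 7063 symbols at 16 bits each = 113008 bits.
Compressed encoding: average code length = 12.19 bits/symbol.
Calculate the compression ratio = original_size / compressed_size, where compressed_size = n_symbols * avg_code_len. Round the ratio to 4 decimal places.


original_size = n_symbols * orig_bits = 7063 * 16 = 113008 bits
compressed_size = n_symbols * avg_code_len = 7063 * 12.19 = 86097.97 bits
ratio = original_size / compressed_size = 113008 / 86097.97 = 1.3126

Compression ratio = 1.3126


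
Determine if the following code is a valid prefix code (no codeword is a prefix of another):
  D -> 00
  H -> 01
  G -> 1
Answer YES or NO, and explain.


Checking each pair (does one codeword prefix another?):
  D='00' vs H='01': no prefix
  D='00' vs G='1': no prefix
  H='01' vs D='00': no prefix
  H='01' vs G='1': no prefix
  G='1' vs D='00': no prefix
  G='1' vs H='01': no prefix
No violation found over all pairs.

YES -- this is a valid prefix code. No codeword is a prefix of any other codeword.


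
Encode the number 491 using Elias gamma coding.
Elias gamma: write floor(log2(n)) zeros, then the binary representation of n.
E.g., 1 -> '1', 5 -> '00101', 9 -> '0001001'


num_bits = floor(log2(491)) + 1 = 9
leading_zeros = num_bits - 1 = 8
binary(491) = 111101011

Elias gamma(491) = '00000000' + '111101011' = 00000000111101011 (17 bits)


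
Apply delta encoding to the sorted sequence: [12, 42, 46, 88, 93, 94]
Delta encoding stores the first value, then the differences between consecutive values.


First value: 12
Deltas:
  42 - 12 = 30
  46 - 42 = 4
  88 - 46 = 42
  93 - 88 = 5
  94 - 93 = 1


Delta encoded: [12, 30, 4, 42, 5, 1]


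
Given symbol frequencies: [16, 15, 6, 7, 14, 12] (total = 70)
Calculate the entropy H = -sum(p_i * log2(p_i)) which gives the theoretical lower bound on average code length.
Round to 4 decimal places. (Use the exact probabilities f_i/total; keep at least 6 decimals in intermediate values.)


Per-symbol terms -p_i * log2(p_i) with p_i = f_i/70:
  p = 16/70 = 0.228571: log2(p) = -2.129283, -p*log2(p) = 0.486693
  p = 15/70 = 0.214286: log2(p) = -2.222392, -p*log2(p) = 0.476227
  p = 6/70 = 0.085714: log2(p) = -3.544321, -p*log2(p) = 0.303799
  p = 7/70 = 0.100000: log2(p) = -3.321928, -p*log2(p) = 0.332193
  p = 14/70 = 0.200000: log2(p) = -2.321928, -p*log2(p) = 0.464386
  p = 12/70 = 0.171429: log2(p) = -2.544321, -p*log2(p) = 0.436169
H = 0.486693 + 0.476227 + 0.303799 + 0.332193 + 0.464386 + 0.436169 = 2.499467

H = 2.4995 bits/symbol


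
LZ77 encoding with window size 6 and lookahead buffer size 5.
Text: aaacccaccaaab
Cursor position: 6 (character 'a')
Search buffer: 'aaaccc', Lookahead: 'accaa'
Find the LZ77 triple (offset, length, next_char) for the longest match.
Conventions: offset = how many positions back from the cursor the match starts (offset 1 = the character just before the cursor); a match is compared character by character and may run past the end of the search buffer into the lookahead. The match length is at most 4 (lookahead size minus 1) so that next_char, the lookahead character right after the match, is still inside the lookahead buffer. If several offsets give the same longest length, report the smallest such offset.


Try each offset into the search buffer:
  offset=1 (pos 5, char 'c'): match length 0
  offset=2 (pos 4, char 'c'): match length 0
  offset=3 (pos 3, char 'c'): match length 0
  offset=4 (pos 2, char 'a'): match length 3
  offset=5 (pos 1, char 'a'): match length 1
  offset=6 (pos 0, char 'a'): match length 1
Longest match has length 3 at offset 4.
next_char = character at position 6 + 3 = 9 -> 'a'

Best match: offset=4, length=3 (matching 'acc' starting at position 2)
LZ77 triple: (4, 3, 'a')


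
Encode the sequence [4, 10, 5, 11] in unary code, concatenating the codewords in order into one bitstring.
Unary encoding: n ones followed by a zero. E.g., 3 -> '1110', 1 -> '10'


Encode each number as n ones followed by a terminating 0:
  4 -> 11110 (5 bits)
  10 -> 11111111110 (11 bits)
  5 -> 111110 (6 bits)
  11 -> 111111111110 (12 bits)
Total length = 5 + 11 + 6 + 12 = 34 bits.

Unary([4, 10, 5, 11]) = 1111011111111110111110111111111110 (34 bits)


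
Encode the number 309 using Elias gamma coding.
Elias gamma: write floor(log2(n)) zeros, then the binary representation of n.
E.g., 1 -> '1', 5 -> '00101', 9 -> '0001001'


num_bits = floor(log2(309)) + 1 = 9
leading_zeros = num_bits - 1 = 8
binary(309) = 100110101

Elias gamma(309) = '00000000' + '100110101' = 00000000100110101 (17 bits)


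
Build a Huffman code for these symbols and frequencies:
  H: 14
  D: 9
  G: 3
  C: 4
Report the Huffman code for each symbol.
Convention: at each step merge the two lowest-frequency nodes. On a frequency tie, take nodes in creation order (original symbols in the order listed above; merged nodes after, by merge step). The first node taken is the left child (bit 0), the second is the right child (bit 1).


Huffman tree construction:
Step 1: Merge G(3) + C(4) = 7
Step 2: Merge (G+C)(7) + D(9) = 16
Step 3: Merge H(14) + ((G+C)+D)(16) = 30
Read each symbol's code off the tree from the root (left child = 0, right child = 1).

Codes:
  H: 0 (length 1)
  D: 11 (length 2)
  G: 100 (length 3)
  C: 101 (length 3)
Average code length: 53/30 = 1.7667 bits/symbol


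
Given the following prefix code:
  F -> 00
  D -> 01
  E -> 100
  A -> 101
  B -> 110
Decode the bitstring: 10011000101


Decoding step by step:
Bits 100 -> E
Bits 110 -> B
Bits 00 -> F
Bits 101 -> A


Decoded message: EBFA


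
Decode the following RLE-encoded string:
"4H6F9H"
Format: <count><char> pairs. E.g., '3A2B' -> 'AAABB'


Expanding each <count><char> pair:
  4H -> 'HHHH'
  6F -> 'FFFFFF'
  9H -> 'HHHHHHHHH'

Decoded = HHHHFFFFFFHHHHHHHHH


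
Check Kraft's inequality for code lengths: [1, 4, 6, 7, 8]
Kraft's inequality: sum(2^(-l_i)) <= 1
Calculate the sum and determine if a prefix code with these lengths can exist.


Sum = 2^(-1) + 2^(-4) + 2^(-6) + 2^(-7) + 2^(-8)
    = 0.5 + 0.0625 + 0.015625 + 0.0078125 + 0.00390625
    = 151/256 = 0.58984375
Since 0.58984375 <= 1, Kraft's inequality IS satisfied.
A prefix code with these lengths CAN exist.

Kraft sum = 0.58984375. Satisfied.


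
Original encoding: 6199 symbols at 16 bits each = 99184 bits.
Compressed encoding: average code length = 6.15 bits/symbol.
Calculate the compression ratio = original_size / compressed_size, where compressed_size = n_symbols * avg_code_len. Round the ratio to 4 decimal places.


original_size = n_symbols * orig_bits = 6199 * 16 = 99184 bits
compressed_size = n_symbols * avg_code_len = 6199 * 6.15 = 38123.85 bits
ratio = original_size / compressed_size = 99184 / 38123.85 = 2.6016

Compression ratio = 2.6016


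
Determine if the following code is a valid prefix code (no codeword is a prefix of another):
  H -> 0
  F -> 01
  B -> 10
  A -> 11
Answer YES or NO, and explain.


Checking each pair (does one codeword prefix another?):
  H='0' vs F='01': prefix -- VIOLATION

NO -- this is NOT a valid prefix code. H (0) is a prefix of F (01).


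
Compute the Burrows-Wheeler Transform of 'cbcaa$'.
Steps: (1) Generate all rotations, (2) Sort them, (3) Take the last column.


Rotations (sorted):
  0: $cbcaa -> last char: a
  1: a$cbca -> last char: a
  2: aa$cbc -> last char: c
  3: bcaa$c -> last char: c
  4: caa$cb -> last char: b
  5: cbcaa$ -> last char: $


BWT = aaccb$


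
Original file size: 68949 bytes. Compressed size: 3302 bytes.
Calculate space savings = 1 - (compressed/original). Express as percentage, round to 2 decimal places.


ratio = compressed/original = 3302/68949 = 0.04789
savings = 1 - ratio = 1 - 0.04789 = 0.95211
as a percentage: 0.95211 * 100 = 95.21%

Space savings = 1 - 3302/68949 = 95.21%


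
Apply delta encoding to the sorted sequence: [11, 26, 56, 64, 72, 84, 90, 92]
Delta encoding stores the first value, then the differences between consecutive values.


First value: 11
Deltas:
  26 - 11 = 15
  56 - 26 = 30
  64 - 56 = 8
  72 - 64 = 8
  84 - 72 = 12
  90 - 84 = 6
  92 - 90 = 2


Delta encoded: [11, 15, 30, 8, 8, 12, 6, 2]


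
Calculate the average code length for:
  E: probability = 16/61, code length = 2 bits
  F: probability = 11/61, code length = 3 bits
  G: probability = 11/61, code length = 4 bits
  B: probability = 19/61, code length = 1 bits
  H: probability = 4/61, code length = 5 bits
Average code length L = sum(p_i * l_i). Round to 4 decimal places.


Weighted contributions p_i * l_i:
  E: (16/61) * 2 = 32/61
  F: (11/61) * 3 = 33/61
  G: (11/61) * 4 = 44/61
  B: (19/61) * 1 = 19/61
  H: (4/61) * 5 = 20/61
Sum = (32 + 33 + 44 + 19 + 20)/61 = 148/61

L = 148/61 = 2.4262 bits/symbol


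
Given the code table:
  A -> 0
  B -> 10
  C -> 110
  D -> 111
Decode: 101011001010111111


Decoding:
10 -> B
10 -> B
110 -> C
0 -> A
10 -> B
10 -> B
111 -> D
111 -> D


Result: BBCABBDD


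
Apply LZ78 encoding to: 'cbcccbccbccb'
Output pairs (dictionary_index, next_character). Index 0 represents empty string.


LZ78 encoding steps:
Dictionary: {0: ''}
Step 1: w='' (idx 0), next='c' -> output (0, 'c'), add 'c' as idx 1
Step 2: w='' (idx 0), next='b' -> output (0, 'b'), add 'b' as idx 2
Step 3: w='c' (idx 1), next='c' -> output (1, 'c'), add 'cc' as idx 3
Step 4: w='c' (idx 1), next='b' -> output (1, 'b'), add 'cb' as idx 4
Step 5: w='cc' (idx 3), next='b' -> output (3, 'b'), add 'ccb' as idx 5
Step 6: w='ccb' (idx 5), end of input -> output (5, '')


Encoded: [(0, 'c'), (0, 'b'), (1, 'c'), (1, 'b'), (3, 'b'), (5, '')]


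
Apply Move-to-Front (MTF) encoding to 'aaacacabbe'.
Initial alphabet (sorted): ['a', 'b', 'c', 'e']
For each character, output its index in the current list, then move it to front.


MTF encoding:
'a': index 0 in ['a', 'b', 'c', 'e'] -> ['a', 'b', 'c', 'e']
'a': index 0 in ['a', 'b', 'c', 'e'] -> ['a', 'b', 'c', 'e']
'a': index 0 in ['a', 'b', 'c', 'e'] -> ['a', 'b', 'c', 'e']
'c': index 2 in ['a', 'b', 'c', 'e'] -> ['c', 'a', 'b', 'e']
'a': index 1 in ['c', 'a', 'b', 'e'] -> ['a', 'c', 'b', 'e']
'c': index 1 in ['a', 'c', 'b', 'e'] -> ['c', 'a', 'b', 'e']
'a': index 1 in ['c', 'a', 'b', 'e'] -> ['a', 'c', 'b', 'e']
'b': index 2 in ['a', 'c', 'b', 'e'] -> ['b', 'a', 'c', 'e']
'b': index 0 in ['b', 'a', 'c', 'e'] -> ['b', 'a', 'c', 'e']
'e': index 3 in ['b', 'a', 'c', 'e'] -> ['e', 'b', 'a', 'c']


Output: [0, 0, 0, 2, 1, 1, 1, 2, 0, 3]


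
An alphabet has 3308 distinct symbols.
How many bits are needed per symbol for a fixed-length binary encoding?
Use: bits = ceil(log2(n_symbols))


log2(3308) = 11.6917
Bracket: 2^11 = 2048 < 3308 <= 2^12 = 4096
So ceil(log2(3308)) = 12

bits = ceil(log2(3308)) = ceil(11.6917) = 12 bits


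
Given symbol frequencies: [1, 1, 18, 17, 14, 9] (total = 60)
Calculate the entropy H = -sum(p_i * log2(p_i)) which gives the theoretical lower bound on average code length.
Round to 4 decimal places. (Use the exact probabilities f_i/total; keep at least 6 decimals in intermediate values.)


Per-symbol terms -p_i * log2(p_i) with p_i = f_i/60:
  p = 1/60 = 0.016667: log2(p) = -5.906891, -p*log2(p) = 0.098448
  p = 1/60 = 0.016667: log2(p) = -5.906891, -p*log2(p) = 0.098448
  p = 18/60 = 0.300000: log2(p) = -1.736966, -p*log2(p) = 0.521090
  p = 17/60 = 0.283333: log2(p) = -1.819428, -p*log2(p) = 0.515505
  p = 14/60 = 0.233333: log2(p) = -2.099536, -p*log2(p) = 0.489892
  p = 9/60 = 0.150000: log2(p) = -2.736966, -p*log2(p) = 0.410545
H = 0.098448 + 0.098448 + 0.521090 + 0.515505 + 0.489892 + 0.410545 = 2.133928

H = 2.1339 bits/symbol


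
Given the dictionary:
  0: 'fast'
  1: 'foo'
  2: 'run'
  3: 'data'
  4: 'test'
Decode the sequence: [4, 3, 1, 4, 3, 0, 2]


Look up each index in the dictionary:
  4 -> 'test'
  3 -> 'data'
  1 -> 'foo'
  4 -> 'test'
  3 -> 'data'
  0 -> 'fast'
  2 -> 'run'

Decoded: "test data foo test data fast run"


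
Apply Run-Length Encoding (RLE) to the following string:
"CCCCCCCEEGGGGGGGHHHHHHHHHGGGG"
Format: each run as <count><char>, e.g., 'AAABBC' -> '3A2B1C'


Scanning runs left to right:
  i=0: run of 'C' x 7 -> '7C'
  i=7: run of 'E' x 2 -> '2E'
  i=9: run of 'G' x 7 -> '7G'
  i=16: run of 'H' x 9 -> '9H'
  i=25: run of 'G' x 4 -> '4G'

RLE = 7C2E7G9H4G


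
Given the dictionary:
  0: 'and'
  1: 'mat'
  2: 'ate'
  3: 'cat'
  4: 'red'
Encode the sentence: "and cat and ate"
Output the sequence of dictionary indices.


Look up each word in the dictionary:
  'and' -> 0
  'cat' -> 3
  'and' -> 0
  'ate' -> 2

Encoded: [0, 3, 0, 2]


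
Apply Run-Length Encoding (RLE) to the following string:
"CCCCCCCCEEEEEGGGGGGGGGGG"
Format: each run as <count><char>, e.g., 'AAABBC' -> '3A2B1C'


Scanning runs left to right:
  i=0: run of 'C' x 8 -> '8C'
  i=8: run of 'E' x 5 -> '5E'
  i=13: run of 'G' x 11 -> '11G'

RLE = 8C5E11G


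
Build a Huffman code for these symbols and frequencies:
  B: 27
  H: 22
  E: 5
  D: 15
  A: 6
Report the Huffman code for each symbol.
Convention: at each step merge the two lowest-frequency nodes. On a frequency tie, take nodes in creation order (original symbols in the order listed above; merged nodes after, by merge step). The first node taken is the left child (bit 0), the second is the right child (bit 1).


Huffman tree construction:
Step 1: Merge E(5) + A(6) = 11
Step 2: Merge (E+A)(11) + D(15) = 26
Step 3: Merge H(22) + ((E+A)+D)(26) = 48
Step 4: Merge B(27) + (H+((E+A)+D))(48) = 75
Read each symbol's code off the tree from the root (left child = 0, right child = 1).

Codes:
  B: 0 (length 1)
  H: 10 (length 2)
  E: 1100 (length 4)
  D: 111 (length 3)
  A: 1101 (length 4)
Average code length: 160/75 = 2.1333 bits/symbol


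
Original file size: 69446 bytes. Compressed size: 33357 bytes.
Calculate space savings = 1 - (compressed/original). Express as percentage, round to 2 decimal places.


ratio = compressed/original = 33357/69446 = 0.48033
savings = 1 - ratio = 1 - 0.48033 = 0.51967
as a percentage: 0.51967 * 100 = 51.97%

Space savings = 1 - 33357/69446 = 51.97%


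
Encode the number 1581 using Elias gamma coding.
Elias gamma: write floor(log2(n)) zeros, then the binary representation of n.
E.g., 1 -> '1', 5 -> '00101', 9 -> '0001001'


num_bits = floor(log2(1581)) + 1 = 11
leading_zeros = num_bits - 1 = 10
binary(1581) = 11000101101

Elias gamma(1581) = '0000000000' + '11000101101' = 000000000011000101101 (21 bits)


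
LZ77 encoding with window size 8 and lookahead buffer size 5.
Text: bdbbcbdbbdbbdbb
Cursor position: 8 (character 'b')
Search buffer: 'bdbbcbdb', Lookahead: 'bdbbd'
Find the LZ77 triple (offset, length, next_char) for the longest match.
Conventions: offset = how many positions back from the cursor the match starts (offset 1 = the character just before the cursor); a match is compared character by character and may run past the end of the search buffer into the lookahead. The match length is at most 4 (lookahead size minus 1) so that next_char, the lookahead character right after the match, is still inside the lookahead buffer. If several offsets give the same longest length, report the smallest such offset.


Try each offset into the search buffer:
  offset=1 (pos 7, char 'b'): match length 1
  offset=2 (pos 6, char 'd'): match length 0
  offset=3 (pos 5, char 'b'): match length 4
  offset=4 (pos 4, char 'c'): match length 0
  offset=5 (pos 3, char 'b'): match length 1
  offset=6 (pos 2, char 'b'): match length 1
  offset=7 (pos 1, char 'd'): match length 0
  offset=8 (pos 0, char 'b'): match length 4
Longest match has length 4, found at offsets 3, 8; take the smallest, offset 3.
next_char = character at position 8 + 4 = 12 -> 'd'

Best match: offset=3, length=4 (matching 'bdbb' starting at position 5)
LZ77 triple: (3, 4, 'd')


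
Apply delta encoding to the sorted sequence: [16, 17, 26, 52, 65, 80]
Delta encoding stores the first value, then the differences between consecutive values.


First value: 16
Deltas:
  17 - 16 = 1
  26 - 17 = 9
  52 - 26 = 26
  65 - 52 = 13
  80 - 65 = 15


Delta encoded: [16, 1, 9, 26, 13, 15]


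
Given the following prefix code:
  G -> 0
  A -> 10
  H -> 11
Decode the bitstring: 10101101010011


Decoding step by step:
Bits 10 -> A
Bits 10 -> A
Bits 11 -> H
Bits 0 -> G
Bits 10 -> A
Bits 10 -> A
Bits 0 -> G
Bits 11 -> H


Decoded message: AAHGAAGH


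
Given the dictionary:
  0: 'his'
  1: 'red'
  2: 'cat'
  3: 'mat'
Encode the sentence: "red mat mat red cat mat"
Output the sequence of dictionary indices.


Look up each word in the dictionary:
  'red' -> 1
  'mat' -> 3
  'mat' -> 3
  'red' -> 1
  'cat' -> 2
  'mat' -> 3

Encoded: [1, 3, 3, 1, 2, 3]


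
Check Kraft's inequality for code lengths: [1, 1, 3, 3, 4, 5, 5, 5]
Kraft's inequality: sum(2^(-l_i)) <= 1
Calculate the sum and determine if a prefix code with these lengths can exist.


Sum = 2^(-1) + 2^(-1) + 2^(-3) + 2^(-3) + 2^(-4) + 2^(-5) + 2^(-5) + 2^(-5)
    = 0.5 + 0.5 + 0.125 + 0.125 + 0.0625 + 0.03125 + 0.03125 + 0.03125
    = 45/32 = 1.40625
Since 1.40625 > 1, Kraft's inequality is NOT satisfied.
A prefix code with these lengths CANNOT exist.

Kraft sum = 1.40625. Not satisfied.


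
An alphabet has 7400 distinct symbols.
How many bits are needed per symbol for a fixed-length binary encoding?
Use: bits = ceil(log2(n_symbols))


log2(7400) = 12.8533
Bracket: 2^12 = 4096 < 7400 <= 2^13 = 8192
So ceil(log2(7400)) = 13

bits = ceil(log2(7400)) = ceil(12.8533) = 13 bits


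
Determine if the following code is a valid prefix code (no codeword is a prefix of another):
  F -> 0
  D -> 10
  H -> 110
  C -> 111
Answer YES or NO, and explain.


Checking each pair (does one codeword prefix another?):
  F='0' vs D='10': no prefix
  F='0' vs H='110': no prefix
  F='0' vs C='111': no prefix
  D='10' vs F='0': no prefix
  D='10' vs H='110': no prefix
  D='10' vs C='111': no prefix
  H='110' vs F='0': no prefix
  H='110' vs D='10': no prefix
  H='110' vs C='111': no prefix
  C='111' vs F='0': no prefix
  C='111' vs D='10': no prefix
  C='111' vs H='110': no prefix
No violation found over all pairs.

YES -- this is a valid prefix code. No codeword is a prefix of any other codeword.


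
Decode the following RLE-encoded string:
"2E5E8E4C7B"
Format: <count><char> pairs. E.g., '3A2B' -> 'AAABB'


Expanding each <count><char> pair:
  2E -> 'EE'
  5E -> 'EEEEE'
  8E -> 'EEEEEEEE'
  4C -> 'CCCC'
  7B -> 'BBBBBBB'

Decoded = EEEEEEEEEEEEEEECCCCBBBBBBB


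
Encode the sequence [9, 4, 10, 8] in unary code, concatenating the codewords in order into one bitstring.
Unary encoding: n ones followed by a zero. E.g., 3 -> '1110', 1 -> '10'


Encode each number as n ones followed by a terminating 0:
  9 -> 1111111110 (10 bits)
  4 -> 11110 (5 bits)
  10 -> 11111111110 (11 bits)
  8 -> 111111110 (9 bits)
Total length = 10 + 5 + 11 + 9 = 35 bits.

Unary([9, 4, 10, 8]) = 11111111101111011111111110111111110 (35 bits)


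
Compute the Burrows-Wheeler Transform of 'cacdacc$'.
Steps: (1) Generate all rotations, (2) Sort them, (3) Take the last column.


Rotations (sorted):
  0: $cacdacc -> last char: c
  1: acc$cacd -> last char: d
  2: acdacc$c -> last char: c
  3: c$cacdac -> last char: c
  4: cacdacc$ -> last char: $
  5: cc$cacda -> last char: a
  6: cdacc$ca -> last char: a
  7: dacc$cac -> last char: c


BWT = cdcc$aac


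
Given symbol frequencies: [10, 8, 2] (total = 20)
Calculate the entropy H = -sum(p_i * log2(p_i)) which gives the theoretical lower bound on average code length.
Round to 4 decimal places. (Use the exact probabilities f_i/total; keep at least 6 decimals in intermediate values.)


Per-symbol terms -p_i * log2(p_i) with p_i = f_i/20:
  p = 10/20 = 0.500000: log2(p) = -1.000000, -p*log2(p) = 0.500000
  p = 8/20 = 0.400000: log2(p) = -1.321928, -p*log2(p) = 0.528771
  p = 2/20 = 0.100000: log2(p) = -3.321928, -p*log2(p) = 0.332193
H = 0.500000 + 0.528771 + 0.332193 = 1.360964

H = 1.361 bits/symbol


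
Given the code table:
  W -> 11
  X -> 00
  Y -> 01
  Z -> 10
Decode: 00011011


Decoding:
00 -> X
01 -> Y
10 -> Z
11 -> W


Result: XYZW


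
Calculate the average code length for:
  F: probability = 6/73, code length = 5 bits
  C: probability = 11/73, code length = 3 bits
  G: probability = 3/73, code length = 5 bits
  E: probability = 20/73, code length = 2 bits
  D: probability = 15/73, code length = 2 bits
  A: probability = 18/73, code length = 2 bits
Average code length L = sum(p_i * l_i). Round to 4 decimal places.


Weighted contributions p_i * l_i:
  F: (6/73) * 5 = 30/73
  C: (11/73) * 3 = 33/73
  G: (3/73) * 5 = 15/73
  E: (20/73) * 2 = 40/73
  D: (15/73) * 2 = 30/73
  A: (18/73) * 2 = 36/73
Sum = (30 + 33 + 15 + 40 + 30 + 36)/73 = 184/73

L = 184/73 = 2.5205 bits/symbol


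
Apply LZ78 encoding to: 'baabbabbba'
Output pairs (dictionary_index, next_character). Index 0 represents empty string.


LZ78 encoding steps:
Dictionary: {0: ''}
Step 1: w='' (idx 0), next='b' -> output (0, 'b'), add 'b' as idx 1
Step 2: w='' (idx 0), next='a' -> output (0, 'a'), add 'a' as idx 2
Step 3: w='a' (idx 2), next='b' -> output (2, 'b'), add 'ab' as idx 3
Step 4: w='b' (idx 1), next='a' -> output (1, 'a'), add 'ba' as idx 4
Step 5: w='b' (idx 1), next='b' -> output (1, 'b'), add 'bb' as idx 5
Step 6: w='ba' (idx 4), end of input -> output (4, '')


Encoded: [(0, 'b'), (0, 'a'), (2, 'b'), (1, 'a'), (1, 'b'), (4, '')]


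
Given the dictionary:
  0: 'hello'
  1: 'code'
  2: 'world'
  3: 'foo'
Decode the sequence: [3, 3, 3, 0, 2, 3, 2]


Look up each index in the dictionary:
  3 -> 'foo'
  3 -> 'foo'
  3 -> 'foo'
  0 -> 'hello'
  2 -> 'world'
  3 -> 'foo'
  2 -> 'world'

Decoded: "foo foo foo hello world foo world"


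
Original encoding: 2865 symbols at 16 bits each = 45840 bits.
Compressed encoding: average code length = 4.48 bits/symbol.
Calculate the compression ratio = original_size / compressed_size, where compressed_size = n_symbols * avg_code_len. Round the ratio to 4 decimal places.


original_size = n_symbols * orig_bits = 2865 * 16 = 45840 bits
compressed_size = n_symbols * avg_code_len = 2865 * 4.48 = 12835.2 bits
ratio = original_size / compressed_size = 45840 / 12835.2 = 3.5714

Compression ratio = 3.5714


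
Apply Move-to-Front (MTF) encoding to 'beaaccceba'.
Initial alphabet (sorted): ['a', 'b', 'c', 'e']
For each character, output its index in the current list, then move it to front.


MTF encoding:
'b': index 1 in ['a', 'b', 'c', 'e'] -> ['b', 'a', 'c', 'e']
'e': index 3 in ['b', 'a', 'c', 'e'] -> ['e', 'b', 'a', 'c']
'a': index 2 in ['e', 'b', 'a', 'c'] -> ['a', 'e', 'b', 'c']
'a': index 0 in ['a', 'e', 'b', 'c'] -> ['a', 'e', 'b', 'c']
'c': index 3 in ['a', 'e', 'b', 'c'] -> ['c', 'a', 'e', 'b']
'c': index 0 in ['c', 'a', 'e', 'b'] -> ['c', 'a', 'e', 'b']
'c': index 0 in ['c', 'a', 'e', 'b'] -> ['c', 'a', 'e', 'b']
'e': index 2 in ['c', 'a', 'e', 'b'] -> ['e', 'c', 'a', 'b']
'b': index 3 in ['e', 'c', 'a', 'b'] -> ['b', 'e', 'c', 'a']
'a': index 3 in ['b', 'e', 'c', 'a'] -> ['a', 'b', 'e', 'c']


Output: [1, 3, 2, 0, 3, 0, 0, 2, 3, 3]


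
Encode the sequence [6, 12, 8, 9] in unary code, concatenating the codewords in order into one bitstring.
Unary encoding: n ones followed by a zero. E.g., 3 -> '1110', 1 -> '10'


Encode each number as n ones followed by a terminating 0:
  6 -> 1111110 (7 bits)
  12 -> 1111111111110 (13 bits)
  8 -> 111111110 (9 bits)
  9 -> 1111111110 (10 bits)
Total length = 7 + 13 + 9 + 10 = 39 bits.

Unary([6, 12, 8, 9]) = 111111011111111111101111111101111111110 (39 bits)


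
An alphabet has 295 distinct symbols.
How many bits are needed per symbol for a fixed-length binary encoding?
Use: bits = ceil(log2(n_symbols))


log2(295) = 8.2046
Bracket: 2^8 = 256 < 295 <= 2^9 = 512
So ceil(log2(295)) = 9

bits = ceil(log2(295)) = ceil(8.2046) = 9 bits
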